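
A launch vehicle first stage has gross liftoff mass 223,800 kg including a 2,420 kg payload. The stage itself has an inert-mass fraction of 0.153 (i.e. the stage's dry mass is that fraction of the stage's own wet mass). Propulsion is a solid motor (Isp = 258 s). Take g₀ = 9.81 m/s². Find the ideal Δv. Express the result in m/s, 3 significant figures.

Δv ≈ 4600 m/s

Stage wet mass = m₀ − payload = 223,800 − 2,420 = 221,380 kg.
Stage dry mass = ε × stage wet mass = 0.153 × 221,380 = 33,871.1 kg.
Burnout mass m_f = stage dry + payload = 33,871.1 + 2,420 = 36,291.1 kg.
v_e = Isp · g₀ = 258 × 9.81 = 2531.0 m/s.
Δv = v_e · ln(223,800/36,291.1) = 2531.0 × ln(6.167) = 2531.0 × 1.8192 ≈ 4604 m/s.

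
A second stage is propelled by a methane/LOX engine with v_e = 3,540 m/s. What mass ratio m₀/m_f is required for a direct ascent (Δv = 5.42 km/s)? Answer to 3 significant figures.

m₀/m_f = exp(Δv / v_e) = exp(5420 / 3540.0) = exp(1.5311) = 4.6231.

mass ratio ≈ 4.62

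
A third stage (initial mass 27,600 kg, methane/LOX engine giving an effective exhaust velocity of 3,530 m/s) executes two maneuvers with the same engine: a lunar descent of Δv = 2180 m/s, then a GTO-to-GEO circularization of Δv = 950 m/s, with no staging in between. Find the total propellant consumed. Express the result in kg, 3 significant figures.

total propellant consumed ≈ 16200 kg

After the first burn: m = 27600 × exp(−2180/3530.0) = 27600 × 0.53926 = 14,883.6 kg.
After the second burn: m = 14,883.6 × exp(−950/3530.0) = 14,883.6 × 0.76405 = 11,371.8 kg.
Total propellant = m₀ − m_final = 27600 − 11,371.8 = 16,228.2 kg.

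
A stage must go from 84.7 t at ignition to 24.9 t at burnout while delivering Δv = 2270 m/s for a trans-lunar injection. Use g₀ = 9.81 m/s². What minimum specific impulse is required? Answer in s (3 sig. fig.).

ln(m₀/m_f) = ln(84700/24900) = ln(3.402) = 1.2242.
By the Tsiolkovsky rocket equation, v_e = Δv / ln(m₀/m_f) = 2270 / 1.2242 = 1854.2 m/s.
Isp = v_e / g₀ = 1854.2 / 9.81 = 189.0 s.

Isp ≈ 189 s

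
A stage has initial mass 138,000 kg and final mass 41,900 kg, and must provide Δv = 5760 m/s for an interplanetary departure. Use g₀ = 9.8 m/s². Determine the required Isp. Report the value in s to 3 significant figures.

ln(m₀/m_f) = ln(138000/41900) = ln(3.294) = 1.1920.
v_e = Δv / ln(m₀/m_f) = 5760 / 1.1920 = 4832.3 m/s.
Isp = v_e / g₀ = 4832.3 / 9.8 = 493.1 s.

Isp ≈ 493 s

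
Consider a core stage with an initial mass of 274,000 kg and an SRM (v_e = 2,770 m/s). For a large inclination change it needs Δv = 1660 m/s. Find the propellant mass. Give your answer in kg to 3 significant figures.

propellant mass ≈ 124000 kg

From the ideal rocket equation, m₀/m_f = exp(Δv / v_e) = exp(1660 / 2770.0) = exp(0.5993) = 1.8208.
m_f = 274,000 / 1.8208 = 150,483 kg, so propellant = m₀ − m_f = 274,000 − 150,483 = 123,517 kg.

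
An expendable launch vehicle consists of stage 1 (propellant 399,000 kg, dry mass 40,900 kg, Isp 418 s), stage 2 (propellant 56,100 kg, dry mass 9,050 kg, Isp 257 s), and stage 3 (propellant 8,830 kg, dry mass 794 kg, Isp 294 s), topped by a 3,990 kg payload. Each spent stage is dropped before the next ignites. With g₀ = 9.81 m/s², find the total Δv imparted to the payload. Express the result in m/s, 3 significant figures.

Ignition mass of stage 1 = 399,000+40,900 + 56,100+9,050 + 8,830+794 + 3,990 = 518,664 kg.
Stage 1: m₀ = 518,664 kg, m_f = 518,664 − 399,000 = 119,664 kg; Δv = 418×9.81×ln(4.334) = 4100.6×1.4666 ≈ 6014 m/s.
Stage 2: m₀ = 78,764 kg, m_f = 78,764 − 56,100 = 22,664 kg; Δv = 257×9.81×ln(3.475) = 2521.2×1.2457 ≈ 3141 m/s.
Stage 3: m₀ = 13,614 kg, m_f = 13,614 − 8,830 = 4,784 kg; Δv = 294×9.81×ln(2.846) = 2884.1×1.0458 ≈ 3016 m/s.
Total Δv = 6014 + 3141 + 3016 = 12171 m/s.

Δv ≈ 12200 m/s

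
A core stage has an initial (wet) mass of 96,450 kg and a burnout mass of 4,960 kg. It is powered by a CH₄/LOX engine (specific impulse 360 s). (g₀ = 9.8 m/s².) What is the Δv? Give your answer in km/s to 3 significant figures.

v_e = Isp · g₀ = 360 × 9.8 = 3528.0 m/s.
Δv = v_e · ln(m₀/m_f) = 3528.0 × ln(19.45) = 3528.0 × 2.9676 ≈ 10469.8 m/s.

Δv ≈ 10.5 km/s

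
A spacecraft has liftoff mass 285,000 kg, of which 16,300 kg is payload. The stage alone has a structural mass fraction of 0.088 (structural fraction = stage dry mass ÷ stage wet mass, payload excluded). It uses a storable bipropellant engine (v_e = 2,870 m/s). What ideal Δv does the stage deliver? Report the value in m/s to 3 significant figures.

Stage wet mass = m₀ − payload = 285,000 − 16,300 = 268,700 kg.
Stage dry mass = ε × stage wet mass = 0.088 × 268,700 = 23,645.6 kg.
Burnout mass m_f = stage dry + payload = 23,645.6 + 16,300 = 39,945.6 kg.
Δv = v_e · ln(285,000/39,945.6) = 2870.0 × ln(7.135) = 2870.0 × 1.9650 ≈ 5639 m/s.

Δv ≈ 5640 m/s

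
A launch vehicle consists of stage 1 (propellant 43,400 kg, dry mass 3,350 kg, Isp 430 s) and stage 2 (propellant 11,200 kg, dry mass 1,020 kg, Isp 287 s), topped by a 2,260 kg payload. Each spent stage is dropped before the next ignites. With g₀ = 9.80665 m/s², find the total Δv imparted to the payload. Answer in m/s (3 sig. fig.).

Ignition mass of stage 1 = 43,400+3,350 + 11,200+1,020 + 2,260 = 61,230 kg.
Stage 1: m₀ = 61,230 kg, m_f = 61,230 − 43,400 = 17,830 kg; Δv = 430×9.80665×ln(3.434) = 4216.9×1.2338 ≈ 5203 m/s.
Stage 2: m₀ = 14,480 kg, m_f = 14,480 − 11,200 = 3,280 kg; Δv = 287×9.80665×ln(4.415) = 2814.5×1.4849 ≈ 4179 m/s.
Total Δv = 5203 + 4179 = 9382 m/s.

Δv ≈ 9380 m/s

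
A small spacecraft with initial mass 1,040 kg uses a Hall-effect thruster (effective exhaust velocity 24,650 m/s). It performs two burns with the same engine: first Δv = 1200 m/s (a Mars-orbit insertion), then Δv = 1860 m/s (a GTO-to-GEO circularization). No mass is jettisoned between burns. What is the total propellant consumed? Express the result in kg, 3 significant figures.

After the first burn: m = 1040 × exp(−1200/24650.0) = 1040 × 0.95248 = 990.579 kg.
After the second burn: m = 990.579 × exp(−1860/24650.0) = 990.579 × 0.92732 = 918.584 kg.
Total propellant = m₀ − m_final = 1040 − 918.584 = 121.416 kg.

total propellant consumed ≈ 121 kg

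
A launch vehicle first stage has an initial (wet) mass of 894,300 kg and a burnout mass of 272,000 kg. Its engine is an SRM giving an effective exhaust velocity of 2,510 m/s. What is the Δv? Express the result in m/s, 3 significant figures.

Δv ≈ 2990 m/s

Rocket equation: Δv = v_e · ln(m₀/m_f) = 2510.0 × ln(3.288) = 2510.0 × 1.1902 ≈ 2987.5 m/s.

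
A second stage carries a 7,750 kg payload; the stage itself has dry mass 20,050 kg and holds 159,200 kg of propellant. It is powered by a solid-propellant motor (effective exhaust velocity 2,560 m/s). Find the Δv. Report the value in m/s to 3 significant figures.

Δv ≈ 4880 m/s

m₀ = payload + dry + propellant = 7,750 + 20,050 + 159,200 = 187,000 kg.
m_f = payload + dry = 7,750 + 20,050 = 27,800 kg.
Δv = v_e · ln(m₀/m_f) = 2560.0 × ln(6.727) = 2560.0 × 1.9061 ≈ 4879.5 m/s.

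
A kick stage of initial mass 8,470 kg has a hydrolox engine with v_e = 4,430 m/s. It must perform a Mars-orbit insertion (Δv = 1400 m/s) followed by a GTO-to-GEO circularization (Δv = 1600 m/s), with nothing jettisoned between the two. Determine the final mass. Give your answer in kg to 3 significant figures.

final mass ≈ 4300 kg

After the first burn: m = 8470 × exp(−1400/4430.0) = 8470 × 0.72904 = 6,174.97 kg.
After the second burn: m = 6,174.97 × exp(−1600/4430.0) = 6,174.97 × 0.69686 = 4,303.09 kg.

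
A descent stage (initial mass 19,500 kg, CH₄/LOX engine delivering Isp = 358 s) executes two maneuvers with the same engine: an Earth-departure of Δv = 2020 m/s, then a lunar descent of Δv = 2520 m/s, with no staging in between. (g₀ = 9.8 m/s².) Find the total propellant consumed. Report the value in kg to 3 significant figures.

total propellant consumed ≈ 14200 kg

v_e = Isp · g₀ = 358 × 9.8 = 3508.4 m/s.
After the first burn: m = 19500 × exp(−2020/3508.4) = 19500 × 0.56228 = 10,964.5 kg.
After the second burn: m = 10,964.5 × exp(−2520/3508.4) = 10,964.5 × 0.48759 = 5,346.18 kg.
Total propellant = m₀ − m_final = 19500 − 5,346.18 = 14,153.82 kg.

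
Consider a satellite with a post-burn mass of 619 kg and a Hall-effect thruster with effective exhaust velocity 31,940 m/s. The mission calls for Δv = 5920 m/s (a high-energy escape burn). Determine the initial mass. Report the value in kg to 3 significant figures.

initial mass ≈ 745 kg

Using Δv = v_e ln(m₀/m_f): m₀/m_f = exp(Δv / v_e) = exp(5920 / 31940.0) = exp(0.1853) = 1.2036.
m₀ = m_f × 1.2036 = 619 × 1.2036 = 745.028 kg.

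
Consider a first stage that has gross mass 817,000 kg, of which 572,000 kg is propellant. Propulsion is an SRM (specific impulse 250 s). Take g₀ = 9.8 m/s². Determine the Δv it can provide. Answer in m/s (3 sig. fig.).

Δv ≈ 2950 m/s

v_e = Isp · g₀ = 250 × 9.8 = 2450.0 m/s.
m_f = m₀ − m_prop = 817,000 − 572,000 = 245,000 kg.
Δv = v_e · ln(m₀/m_f) = 2450.0 × ln(3.335) = 2450.0 × 1.2044 ≈ 2950.7 m/s.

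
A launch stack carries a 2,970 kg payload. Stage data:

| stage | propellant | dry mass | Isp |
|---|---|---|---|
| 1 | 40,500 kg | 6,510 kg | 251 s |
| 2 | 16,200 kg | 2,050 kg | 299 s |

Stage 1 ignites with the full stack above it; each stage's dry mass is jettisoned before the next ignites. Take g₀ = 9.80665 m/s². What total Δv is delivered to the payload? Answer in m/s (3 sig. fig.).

Ignition mass of stage 1 = 40,500+6,510 + 16,200+2,050 + 2,970 = 68,230 kg.
Stage 1: m₀ = 68,230 kg, m_f = 68,230 − 40,500 = 27,730 kg; Δv = 251×9.80665×ln(2.461) = 2461.5×0.9004 ≈ 2216 m/s.
Stage 2: m₀ = 21,220 kg, m_f = 21,220 − 16,200 = 5,020 kg; Δv = 299×9.80665×ln(4.227) = 2932.2×1.4415 ≈ 4227 m/s.
Total Δv = 2216 + 4227 = 6443 m/s.

Δv ≈ 6440 m/s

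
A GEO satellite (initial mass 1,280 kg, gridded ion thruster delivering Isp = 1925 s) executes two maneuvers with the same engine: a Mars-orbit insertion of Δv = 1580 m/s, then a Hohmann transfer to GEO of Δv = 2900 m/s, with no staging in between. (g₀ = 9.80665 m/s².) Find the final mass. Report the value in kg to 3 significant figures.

v_e = Isp · g₀ = 1925 × 9.80665 = 18877.8 m/s.
After the first burn: m = 1280 × exp(−1580/18877.8) = 1280 × 0.91971 = 1,177.23 kg.
After the second burn: m = 1,177.23 × exp(−2900/18877.8) = 1,177.23 × 0.85760 = 1,009.59 kg.

final mass ≈ 1010 kg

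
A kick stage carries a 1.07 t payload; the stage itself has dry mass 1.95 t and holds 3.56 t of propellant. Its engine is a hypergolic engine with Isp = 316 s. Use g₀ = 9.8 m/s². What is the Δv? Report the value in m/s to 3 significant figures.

Δv ≈ 2410 m/s

v_e = Isp · g₀ = 316 × 9.8 = 3096.8 m/s.
m₀ = payload + dry + propellant = 1.07 + 1.95 + 3.56 = 6.58 t.
m_f = payload + dry = 1.07 + 1.95 = 3.02 t.
Δv = v_e · ln(m₀/m_f) = 3096.8 × ln(2.179) = 3096.8 × 0.7788 ≈ 2411.7 m/s.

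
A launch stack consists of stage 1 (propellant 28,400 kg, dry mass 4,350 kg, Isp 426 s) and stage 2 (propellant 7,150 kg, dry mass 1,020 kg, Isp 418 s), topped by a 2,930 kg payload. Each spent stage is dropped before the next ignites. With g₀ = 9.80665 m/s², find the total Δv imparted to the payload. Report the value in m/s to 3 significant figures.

Ignition mass of stage 1 = 28,400+4,350 + 7,150+1,020 + 2,930 = 43,850 kg.
Stage 1: m₀ = 43,850 kg, m_f = 43,850 − 28,400 = 15,450 kg; Δv = 426×9.80665×ln(2.838) = 4177.6×1.0432 ≈ 4358 m/s.
Stage 2: m₀ = 11,100 kg, m_f = 11,100 − 7,150 = 3,950 kg; Δv = 418×9.80665×ln(2.81) = 4099.2×1.0332 ≈ 4235 m/s.
Total Δv = 4358 + 4235 = 8593 m/s.

Δv ≈ 8590 m/s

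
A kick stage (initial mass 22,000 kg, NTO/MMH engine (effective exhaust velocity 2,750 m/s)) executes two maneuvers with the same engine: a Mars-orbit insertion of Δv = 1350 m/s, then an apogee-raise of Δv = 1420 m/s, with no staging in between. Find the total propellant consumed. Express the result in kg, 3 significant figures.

total propellant consumed ≈ 14000 kg

After the first burn: m = 22000 × exp(−1350/2750.0) = 22000 × 0.61207 = 13,465.5 kg.
After the second burn: m = 13,465.5 × exp(−1420/2750.0) = 13,465.5 × 0.59669 = 8,034.73 kg.
Total propellant = m₀ − m_final = 22000 − 8,034.73 = 13,965.27 kg.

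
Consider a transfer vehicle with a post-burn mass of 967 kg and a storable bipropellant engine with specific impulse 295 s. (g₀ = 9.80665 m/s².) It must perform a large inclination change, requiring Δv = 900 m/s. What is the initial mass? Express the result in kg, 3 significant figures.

v_e = Isp · g₀ = 295 × 9.80665 = 2893.0 m/s.
m₀/m_f = exp(Δv / v_e) = exp(900 / 2893.0) = exp(0.3111) = 1.3649.
m₀ = m_f × 1.3649 = 967 × 1.3649 = 1,319.86 kg.

initial mass ≈ 1320 kg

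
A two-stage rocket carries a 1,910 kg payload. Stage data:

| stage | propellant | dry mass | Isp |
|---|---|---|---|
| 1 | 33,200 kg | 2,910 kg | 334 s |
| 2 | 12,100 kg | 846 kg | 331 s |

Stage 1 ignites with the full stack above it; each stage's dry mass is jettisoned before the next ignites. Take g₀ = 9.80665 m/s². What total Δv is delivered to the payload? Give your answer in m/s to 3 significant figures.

Δv ≈ 8920 m/s

Ignition mass of stage 1 = 33,200+2,910 + 12,100+846 + 1,910 = 50,966 kg.
Stage 1: m₀ = 50,966 kg, m_f = 50,966 − 33,200 = 17,766 kg; Δv = 334×9.80665×ln(2.869) = 3275.4×1.0539 ≈ 3452 m/s.
Stage 2: m₀ = 14,856 kg, m_f = 14,856 − 12,100 = 2,756 kg; Δv = 331×9.80665×ln(5.39) = 3246.0×1.6846 ≈ 5468 m/s.
Total Δv = 3452 + 5468 = 8920 m/s.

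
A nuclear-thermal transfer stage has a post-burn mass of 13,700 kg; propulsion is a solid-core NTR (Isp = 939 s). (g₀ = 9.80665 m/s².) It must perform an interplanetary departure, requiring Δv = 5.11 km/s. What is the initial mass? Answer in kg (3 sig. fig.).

initial mass ≈ 23900 kg

v_e = Isp · g₀ = 939 × 9.80665 = 9208.4 m/s.
From the ideal rocket equation, m₀/m_f = exp(Δv / v_e) = exp(5110 / 9208.4) = exp(0.5549) = 1.7418.
m₀ = m_f × 1.7418 = 13,700 × 1.7418 = 23,862.7 kg.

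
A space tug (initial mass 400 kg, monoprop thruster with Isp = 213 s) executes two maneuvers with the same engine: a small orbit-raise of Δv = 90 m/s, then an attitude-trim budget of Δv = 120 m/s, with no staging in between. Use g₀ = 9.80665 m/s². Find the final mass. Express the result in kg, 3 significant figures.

final mass ≈ 362 kg

v_e = Isp · g₀ = 213 × 9.80665 = 2088.8 m/s.
After the first burn: m = 400 × exp(−90/2088.8) = 400 × 0.95783 = 383.132 kg.
After the second burn: m = 383.132 × exp(−120/2088.8) = 383.132 × 0.94417 = 361.742 kg.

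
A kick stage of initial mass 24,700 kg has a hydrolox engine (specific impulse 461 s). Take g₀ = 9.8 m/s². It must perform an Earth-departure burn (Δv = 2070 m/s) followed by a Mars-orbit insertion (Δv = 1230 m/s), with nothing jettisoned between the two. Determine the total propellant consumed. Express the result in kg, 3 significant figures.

v_e = Isp · g₀ = 461 × 9.8 = 4517.8 m/s.
After the first burn: m = 24700 × exp(−2070/4517.8) = 24700 × 0.63243 = 15,621 kg.
After the second burn: m = 15,621 × exp(−1230/4517.8) = 15,621 × 0.76166 = 11,897.9 kg.
Total propellant = m₀ − m_final = 24700 − 11,897.9 = 12,802.1 kg.

total propellant consumed ≈ 12800 kg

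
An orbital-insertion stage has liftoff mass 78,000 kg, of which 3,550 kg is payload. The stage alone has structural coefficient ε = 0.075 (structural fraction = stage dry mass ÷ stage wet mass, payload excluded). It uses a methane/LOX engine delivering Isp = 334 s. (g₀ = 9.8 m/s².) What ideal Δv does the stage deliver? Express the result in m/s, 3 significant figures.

Δv ≈ 7020 m/s

Stage wet mass = m₀ − payload = 78,000 − 3,550 = 74,450 kg.
Stage dry mass = ε × stage wet mass = 0.075 × 74,450 = 5,583.75 kg.
Burnout mass m_f = stage dry + payload = 5,583.75 + 3,550 = 9,133.75 kg.
v_e = Isp · g₀ = 334 × 9.8 = 3273.2 m/s.
From the ideal rocket equation, Δv = v_e · ln(78,000/9,133.75) = 3273.2 × ln(8.54) = 3273.2 × 2.1447 ≈ 7020 m/s.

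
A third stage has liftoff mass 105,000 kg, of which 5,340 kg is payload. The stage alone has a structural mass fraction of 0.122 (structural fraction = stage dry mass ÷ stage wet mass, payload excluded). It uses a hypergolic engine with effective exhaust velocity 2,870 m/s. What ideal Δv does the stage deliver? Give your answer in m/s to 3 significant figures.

Δv ≈ 5140 m/s

Stage wet mass = m₀ − payload = 105,000 − 5,340 = 99,660 kg.
Stage dry mass = ε × stage wet mass = 0.122 × 99,660 = 12,158.5 kg.
Burnout mass m_f = stage dry + payload = 12,158.5 + 5,340 = 17,498.5 kg.
Δv = v_e · ln(105,000/17,498.5) = 2870.0 × ln(6.001) = 2870.0 × 1.7918 ≈ 5143 m/s.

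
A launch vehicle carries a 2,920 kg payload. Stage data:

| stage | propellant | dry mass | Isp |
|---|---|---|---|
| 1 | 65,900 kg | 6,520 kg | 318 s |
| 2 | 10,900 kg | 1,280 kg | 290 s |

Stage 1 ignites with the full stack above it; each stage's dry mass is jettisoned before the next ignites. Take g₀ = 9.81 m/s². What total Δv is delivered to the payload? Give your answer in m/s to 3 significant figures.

Ignition mass of stage 1 = 65,900+6,520 + 10,900+1,280 + 2,920 = 87,520 kg.
Stage 1: m₀ = 87,520 kg, m_f = 87,520 − 65,900 = 21,620 kg; Δv = 318×9.81×ln(4.048) = 3119.6×1.3982 ≈ 4362 m/s.
Stage 2: m₀ = 15,100 kg, m_f = 15,100 − 10,900 = 4,200 kg; Δv = 290×9.81×ln(3.595) = 2844.9×1.2796 ≈ 3640 m/s.
Total Δv = 4362 + 3640 = 8002 m/s.

Δv ≈ 8000 m/s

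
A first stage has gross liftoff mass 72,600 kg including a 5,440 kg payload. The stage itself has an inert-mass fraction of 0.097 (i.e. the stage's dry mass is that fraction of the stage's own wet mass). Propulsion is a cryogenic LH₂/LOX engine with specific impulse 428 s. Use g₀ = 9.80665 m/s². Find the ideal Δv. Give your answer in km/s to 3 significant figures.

Stage wet mass = m₀ − payload = 72,600 − 5,440 = 67,160 kg.
Stage dry mass = ε × stage wet mass = 0.097 × 67,160 = 6,514.52 kg.
Burnout mass m_f = stage dry + payload = 6,514.52 + 5,440 = 11,954.52 kg.
v_e = Isp · g₀ = 428 × 9.80665 = 4197.2 m/s.
Δv = v_e · ln(72,600/11,954.52) = 4197.2 × ln(6.073) = 4197.2 × 1.8039 ≈ 7571 m/s.

Δv ≈ 7.57 km/s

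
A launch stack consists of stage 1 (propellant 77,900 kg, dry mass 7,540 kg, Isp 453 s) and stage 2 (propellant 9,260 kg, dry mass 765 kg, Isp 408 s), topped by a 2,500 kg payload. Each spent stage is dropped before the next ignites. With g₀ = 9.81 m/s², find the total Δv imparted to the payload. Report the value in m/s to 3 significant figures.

Δv ≈ 12400 m/s

Ignition mass of stage 1 = 77,900+7,540 + 9,260+765 + 2,500 = 97,965 kg.
Stage 1: m₀ = 97,965 kg, m_f = 97,965 − 77,900 = 20,065 kg; Δv = 453×9.81×ln(4.882) = 4443.9×1.5856 ≈ 7046 m/s.
Stage 2: m₀ = 12,525 kg, m_f = 12,525 − 9,260 = 3,265 kg; Δv = 408×9.81×ln(3.836) = 4002.5×1.3445 ≈ 5381 m/s.
Total Δv = 7046 + 5381 = 12427 m/s.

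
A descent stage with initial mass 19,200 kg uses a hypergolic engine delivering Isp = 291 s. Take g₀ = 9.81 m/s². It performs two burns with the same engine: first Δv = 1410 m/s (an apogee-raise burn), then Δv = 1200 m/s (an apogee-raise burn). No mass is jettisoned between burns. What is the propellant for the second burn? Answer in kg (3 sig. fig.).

propellant for the second burn ≈ 4020 kg

v_e = Isp · g₀ = 291 × 9.81 = 2854.7 m/s.
After the first burn: m = 19200 × exp(−1410/2854.7) = 19200 × 0.61023 = 11,716.4 kg.
After the second burn: m = 11,716.4 × exp(−1200/2854.7) = 11,716.4 × 0.65681 = 7,695.45 kg.
Second-burn propellant = 11,716.4 − 7,695.45 = 4,020.95 kg.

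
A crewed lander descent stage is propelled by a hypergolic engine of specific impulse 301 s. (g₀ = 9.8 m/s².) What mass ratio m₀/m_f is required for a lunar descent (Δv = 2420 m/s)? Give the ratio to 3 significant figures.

mass ratio ≈ 2.27

v_e = Isp · g₀ = 301 × 9.8 = 2949.8 m/s.
m₀/m_f = exp(Δv / v_e) = exp(2420 / 2949.8) = exp(0.8204) = 2.2714.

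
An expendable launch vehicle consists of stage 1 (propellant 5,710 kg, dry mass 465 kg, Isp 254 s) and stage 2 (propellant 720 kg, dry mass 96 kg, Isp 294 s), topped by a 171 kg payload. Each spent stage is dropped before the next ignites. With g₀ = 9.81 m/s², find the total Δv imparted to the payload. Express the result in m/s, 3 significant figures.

Ignition mass of stage 1 = 5,710+465 + 720+96 + 171 = 7,162 kg.
Stage 1: m₀ = 7,162 kg, m_f = 7,162 − 5,710 = 1,452 kg; Δv = 254×9.81×ln(4.933) = 2491.7×1.5958 ≈ 3976 m/s.
Stage 2: m₀ = 987 kg, m_f = 987 − 720 = 267 kg; Δv = 294×9.81×ln(3.697) = 2884.1×1.3074 ≈ 3771 m/s.
Total Δv = 3976 + 3771 = 7747 m/s.

Δv ≈ 7750 m/s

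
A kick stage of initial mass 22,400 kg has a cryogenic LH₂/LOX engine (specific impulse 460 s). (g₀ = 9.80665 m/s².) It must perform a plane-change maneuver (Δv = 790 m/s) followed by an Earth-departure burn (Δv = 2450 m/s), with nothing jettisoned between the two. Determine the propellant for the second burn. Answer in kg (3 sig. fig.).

propellant for the second burn ≈ 7880 kg

v_e = Isp · g₀ = 460 × 9.80665 = 4511.1 m/s.
After the first burn: m = 22400 × exp(−790/4511.1) = 22400 × 0.83935 = 18,801.4 kg.
After the second burn: m = 18,801.4 × exp(−2450/4511.1) = 18,801.4 × 0.58094 = 10,922.5 kg.
Second-burn propellant = 18,801.4 − 10,922.5 = 7,878.9 kg.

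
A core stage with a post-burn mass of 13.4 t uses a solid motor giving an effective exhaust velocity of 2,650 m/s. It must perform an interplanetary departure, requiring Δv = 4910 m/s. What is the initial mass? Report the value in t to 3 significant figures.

By the Tsiolkovsky rocket equation, m₀/m_f = exp(Δv / v_e) = exp(4910 / 2650.0) = exp(1.8528) = 6.3778.
m₀ = m_f × 6.3778 = 13.4 × 6.3778 = 85.4625 t.

initial mass ≈ 85.5 t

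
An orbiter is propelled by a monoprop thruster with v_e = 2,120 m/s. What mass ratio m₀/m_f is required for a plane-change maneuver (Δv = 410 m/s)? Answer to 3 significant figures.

m₀/m_f = exp(Δv / v_e) = exp(410 / 2120.0) = exp(0.1934) = 1.2134.

mass ratio ≈ 1.21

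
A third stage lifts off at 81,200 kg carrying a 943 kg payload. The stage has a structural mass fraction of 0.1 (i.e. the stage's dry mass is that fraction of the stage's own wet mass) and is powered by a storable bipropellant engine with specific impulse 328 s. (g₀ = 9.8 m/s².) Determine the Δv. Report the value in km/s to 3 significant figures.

Stage wet mass = m₀ − payload = 81,200 − 943 = 80,257 kg.
Stage dry mass = ε × stage wet mass = 0.1 × 80,257 = 8,025.7 kg.
Burnout mass m_f = stage dry + payload = 8,025.7 + 943 = 8,968.7 kg.
v_e = Isp · g₀ = 328 × 9.8 = 3214.4 m/s.
Rocket equation: Δv = v_e · ln(81,200/8,968.7) = 3214.4 × ln(9.054) = 3214.4 × 2.2032 ≈ 7082 m/s.

Δv ≈ 7.08 km/s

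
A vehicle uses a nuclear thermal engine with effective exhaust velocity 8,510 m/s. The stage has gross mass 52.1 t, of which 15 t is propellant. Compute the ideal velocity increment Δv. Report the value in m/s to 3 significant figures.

Δv ≈ 2890 m/s

m_f = m₀ − m_prop = 52.1 − 15 = 37.1 t.
Δv = v_e · ln(m₀/m_f) = 8510.0 × ln(1.404) = 8510.0 × 0.3395 ≈ 2889.6 m/s.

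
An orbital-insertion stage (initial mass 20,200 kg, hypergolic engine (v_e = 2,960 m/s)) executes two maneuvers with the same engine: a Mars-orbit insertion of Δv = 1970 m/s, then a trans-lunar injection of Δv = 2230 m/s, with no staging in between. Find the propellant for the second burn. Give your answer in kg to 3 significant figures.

After the first burn: m = 20200 × exp(−1970/2960.0) = 20200 × 0.51400 = 10,382.8 kg.
After the second burn: m = 10,382.8 × exp(−2230/2960.0) = 10,382.8 × 0.47077 = 4,887.91 kg.
Second-burn propellant = 10,382.8 − 4,887.91 = 5,494.89 kg.

propellant for the second burn ≈ 5490 kg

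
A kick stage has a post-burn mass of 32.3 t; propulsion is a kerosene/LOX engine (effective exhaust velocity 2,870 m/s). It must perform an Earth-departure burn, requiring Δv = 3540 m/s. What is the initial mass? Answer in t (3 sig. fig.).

initial mass ≈ 111 t

m₀/m_f = exp(Δv / v_e) = exp(3540 / 2870.0) = exp(1.2334) = 3.4331.
m₀ = m_f × 3.4331 = 32.3 × 3.4331 = 110.889 t.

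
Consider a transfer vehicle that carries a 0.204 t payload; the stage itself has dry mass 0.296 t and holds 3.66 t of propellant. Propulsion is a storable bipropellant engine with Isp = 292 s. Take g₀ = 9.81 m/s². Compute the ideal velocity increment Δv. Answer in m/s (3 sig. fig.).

v_e = Isp · g₀ = 292 × 9.81 = 2864.5 m/s.
m₀ = payload + dry + propellant = 0.204 + 0.296 + 3.66 = 4.16 t.
m_f = payload + dry = 0.204 + 0.296 = 0.5 t.
Δv = v_e · ln(m₀/m_f) = 2864.5 × ln(8.32) = 2864.5 × 2.1187 ≈ 6069.0 m/s.

Δv ≈ 6070 m/s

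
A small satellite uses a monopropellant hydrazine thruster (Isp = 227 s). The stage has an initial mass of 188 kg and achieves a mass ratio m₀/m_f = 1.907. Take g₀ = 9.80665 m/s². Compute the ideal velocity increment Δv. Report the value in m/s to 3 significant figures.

Δv ≈ 1440 m/s

v_e = Isp · g₀ = 227 × 9.80665 = 2226.1 m/s.
Δv = v_e · ln(1.907) = 2226.1 × 0.6455 ≈ 1437.0 m/s.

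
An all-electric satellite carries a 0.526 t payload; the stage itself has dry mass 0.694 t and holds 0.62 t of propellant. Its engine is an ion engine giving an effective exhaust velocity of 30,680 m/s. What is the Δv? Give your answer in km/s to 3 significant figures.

Δv ≈ 12.6 km/s

m₀ = payload + dry + propellant = 0.526 + 0.694 + 0.62 = 1.84 t.
m_f = payload + dry = 0.526 + 0.694 = 1.22 t.
Δv = v_e · ln(m₀/m_f) = 30680.0 × ln(1.508) = 30680.0 × 0.4109 ≈ 12606.9 m/s.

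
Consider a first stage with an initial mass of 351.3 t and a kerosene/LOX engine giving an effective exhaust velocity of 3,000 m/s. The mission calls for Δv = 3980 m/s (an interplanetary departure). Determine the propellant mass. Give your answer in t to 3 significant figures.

propellant mass ≈ 258 t

m₀/m_f = exp(Δv / v_e) = exp(3980 / 3000.0) = exp(1.3267) = 3.7685.
m_f = 351.3 / 3.7685 = 93.2201 t, so propellant = m₀ − m_f = 351.3 − 93.2201 = 258.0799 t.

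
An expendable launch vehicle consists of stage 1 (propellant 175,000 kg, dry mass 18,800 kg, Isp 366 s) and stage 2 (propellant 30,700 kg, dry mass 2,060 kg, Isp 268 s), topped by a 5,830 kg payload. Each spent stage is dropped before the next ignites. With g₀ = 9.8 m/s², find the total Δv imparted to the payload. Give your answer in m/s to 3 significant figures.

Δv ≈ 9190 m/s

Ignition mass of stage 1 = 175,000+18,800 + 30,700+2,060 + 5,830 = 232,390 kg.
Stage 1: m₀ = 232,390 kg, m_f = 232,390 − 175,000 = 57,390 kg; Δv = 366×9.8×ln(4.049) = 3586.8×1.3985 ≈ 5016 m/s.
Stage 2: m₀ = 38,590 kg, m_f = 38,590 − 30,700 = 7,890 kg; Δv = 268×9.8×ln(4.891) = 2626.4×1.5874 ≈ 4169 m/s.
Total Δv = 5016 + 4169 = 9185 m/s.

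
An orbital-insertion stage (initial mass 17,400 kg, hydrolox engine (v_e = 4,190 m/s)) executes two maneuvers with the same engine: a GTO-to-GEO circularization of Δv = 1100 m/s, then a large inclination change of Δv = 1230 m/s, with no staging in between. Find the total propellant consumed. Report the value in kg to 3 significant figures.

total propellant consumed ≈ 7420 kg

After the first burn: m = 17400 × exp(−1100/4190.0) = 17400 × 0.76910 = 13,382.3 kg.
After the second burn: m = 13,382.3 × exp(−1230/4190.0) = 13,382.3 × 0.74561 = 9,977.98 kg.
Total propellant = m₀ − m_final = 17400 − 9,977.98 = 7,422.02 kg.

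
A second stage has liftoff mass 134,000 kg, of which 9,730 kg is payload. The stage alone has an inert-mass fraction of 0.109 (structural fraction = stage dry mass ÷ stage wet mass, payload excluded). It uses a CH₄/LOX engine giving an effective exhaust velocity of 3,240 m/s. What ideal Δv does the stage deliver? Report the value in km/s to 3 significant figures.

Stage wet mass = m₀ − payload = 134,000 − 9,730 = 124,270 kg.
Stage dry mass = ε × stage wet mass = 0.109 × 124,270 = 13,545.4 kg.
Burnout mass m_f = stage dry + payload = 13,545.4 + 9,730 = 23,275.4 kg.
From the ideal rocket equation, Δv = v_e · ln(134,000/23,275.4) = 3240.0 × ln(5.757) = 3240.0 × 1.7504 ≈ 5671 m/s.

Δv ≈ 5.67 km/s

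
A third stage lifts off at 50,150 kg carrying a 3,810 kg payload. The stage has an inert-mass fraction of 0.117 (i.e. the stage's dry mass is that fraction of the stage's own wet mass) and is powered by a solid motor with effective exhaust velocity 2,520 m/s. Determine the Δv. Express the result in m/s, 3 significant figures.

Stage wet mass = m₀ − payload = 50,150 − 3,810 = 46,340 kg.
Stage dry mass = ε × stage wet mass = 0.117 × 46,340 = 5,421.78 kg.
Burnout mass m_f = stage dry + payload = 5,421.78 + 3,810 = 9,231.78 kg.
Δv = v_e · ln(50,150/9,231.78) = 2520.0 × ln(5.432) = 2520.0 × 1.6924 ≈ 4265 m/s.

Δv ≈ 4260 m/s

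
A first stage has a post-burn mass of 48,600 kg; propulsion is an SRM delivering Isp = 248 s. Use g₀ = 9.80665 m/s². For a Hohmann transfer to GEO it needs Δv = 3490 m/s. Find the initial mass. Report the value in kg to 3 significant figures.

initial mass ≈ 204000 kg

v_e = Isp · g₀ = 248 × 9.80665 = 2432.0 m/s.
m₀/m_f = exp(Δv / v_e) = exp(3490 / 2432.0) = exp(1.4350) = 4.1997.
m₀ = m_f × 4.1997 = 48,600 × 4.1997 = 204,105 kg.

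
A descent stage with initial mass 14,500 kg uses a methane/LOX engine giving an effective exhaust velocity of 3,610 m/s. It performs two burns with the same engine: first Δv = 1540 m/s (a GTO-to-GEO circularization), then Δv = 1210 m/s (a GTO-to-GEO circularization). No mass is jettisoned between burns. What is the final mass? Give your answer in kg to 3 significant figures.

After the first burn: m = 14500 × exp(−1540/3610.0) = 14500 × 0.65273 = 9,464.59 kg.
After the second burn: m = 9,464.59 × exp(−1210/3610.0) = 9,464.59 × 0.71521 = 6,769.17 kg.

final mass ≈ 6770 kg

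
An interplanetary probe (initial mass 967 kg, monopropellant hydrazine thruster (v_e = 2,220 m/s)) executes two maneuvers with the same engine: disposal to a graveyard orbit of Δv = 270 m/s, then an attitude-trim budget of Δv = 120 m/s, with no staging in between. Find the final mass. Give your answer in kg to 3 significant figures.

final mass ≈ 811 kg

After the first burn: m = 967 × exp(−270/2220.0) = 967 × 0.88548 = 856.259 kg.
After the second burn: m = 856.259 × exp(−120/2220.0) = 856.259 × 0.94738 = 811.203 kg.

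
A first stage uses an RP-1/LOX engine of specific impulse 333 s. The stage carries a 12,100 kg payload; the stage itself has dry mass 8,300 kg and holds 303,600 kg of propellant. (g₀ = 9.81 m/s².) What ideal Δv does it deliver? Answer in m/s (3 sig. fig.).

v_e = Isp · g₀ = 333 × 9.81 = 3266.7 m/s.
m₀ = payload + dry + propellant = 12,100 + 8,300 + 303,600 = 324,000 kg.
m_f = payload + dry = 12,100 + 8,300 = 20,400 kg.
Δv = v_e · ln(m₀/m_f) = 3266.7 × ln(15.88) = 3266.7 × 2.7652 ≈ 9033.2 m/s.

Δv ≈ 9030 m/s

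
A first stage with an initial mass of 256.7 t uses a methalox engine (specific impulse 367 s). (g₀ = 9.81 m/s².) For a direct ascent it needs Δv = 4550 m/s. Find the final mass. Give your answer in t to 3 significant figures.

final mass ≈ 72.5 t

v_e = Isp · g₀ = 367 × 9.81 = 3600.3 m/s.
m₀/m_f = exp(Δv / v_e) = exp(4550 / 3600.3) = exp(1.2638) = 3.5388.
m_f = m₀ / 3.5388 = 256.7 / 3.5388 = 72.5387 t.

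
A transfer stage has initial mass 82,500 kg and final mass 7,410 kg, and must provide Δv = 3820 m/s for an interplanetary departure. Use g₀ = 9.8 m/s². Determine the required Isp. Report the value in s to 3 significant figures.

Isp ≈ 162 s

ln(m₀/m_f) = ln(82500/7410) = ln(11.13) = 2.4100.
From the ideal rocket equation, v_e = Δv / ln(m₀/m_f) = 3820 / 2.4100 = 1585.1 m/s.
Isp = v_e / g₀ = 1585.1 / 9.8 = 161.7 s.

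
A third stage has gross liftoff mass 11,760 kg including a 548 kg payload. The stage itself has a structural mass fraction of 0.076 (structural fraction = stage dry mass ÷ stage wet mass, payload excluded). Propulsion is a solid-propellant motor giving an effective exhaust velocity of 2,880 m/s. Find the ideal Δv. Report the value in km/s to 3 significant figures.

Δv ≈ 6.13 km/s

Stage wet mass = m₀ − payload = 11,760 − 548 = 11,212 kg.
Stage dry mass = ε × stage wet mass = 0.076 × 11,212 = 852.112 kg.
Burnout mass m_f = stage dry + payload = 852.112 + 548 = 1,400.112 kg.
By the Tsiolkovsky rocket equation, Δv = v_e · ln(11,760/1,400.112) = 2880.0 × ln(8.399) = 2880.0 × 2.1282 ≈ 6129 m/s.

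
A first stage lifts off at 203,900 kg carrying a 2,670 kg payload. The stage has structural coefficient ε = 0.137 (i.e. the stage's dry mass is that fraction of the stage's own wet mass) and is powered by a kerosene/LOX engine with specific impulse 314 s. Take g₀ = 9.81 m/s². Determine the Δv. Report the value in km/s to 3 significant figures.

Δv ≈ 5.88 km/s

Stage wet mass = m₀ − payload = 203,900 − 2,670 = 201,230 kg.
Stage dry mass = ε × stage wet mass = 0.137 × 201,230 = 27,568.5 kg.
Burnout mass m_f = stage dry + payload = 27,568.5 + 2,670 = 30,238.5 kg.
v_e = Isp · g₀ = 314 × 9.81 = 3080.3 m/s.
Δv = v_e · ln(203,900/30,238.5) = 3080.3 × ln(6.743) = 3080.3 × 1.9085 ≈ 5879 m/s.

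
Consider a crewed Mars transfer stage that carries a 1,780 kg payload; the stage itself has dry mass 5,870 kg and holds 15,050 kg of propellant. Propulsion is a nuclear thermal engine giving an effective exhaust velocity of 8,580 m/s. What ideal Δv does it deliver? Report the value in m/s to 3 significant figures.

m₀ = payload + dry + propellant = 1,780 + 5,870 + 15,050 = 22,700 kg.
m_f = payload + dry = 1,780 + 5,870 = 7,650 kg.
By the Tsiolkovsky rocket equation, Δv = v_e · ln(m₀/m_f) = 8580.0 × ln(2.967) = 8580.0 × 1.0877 ≈ 9332.1 m/s.

Δv ≈ 9330 m/s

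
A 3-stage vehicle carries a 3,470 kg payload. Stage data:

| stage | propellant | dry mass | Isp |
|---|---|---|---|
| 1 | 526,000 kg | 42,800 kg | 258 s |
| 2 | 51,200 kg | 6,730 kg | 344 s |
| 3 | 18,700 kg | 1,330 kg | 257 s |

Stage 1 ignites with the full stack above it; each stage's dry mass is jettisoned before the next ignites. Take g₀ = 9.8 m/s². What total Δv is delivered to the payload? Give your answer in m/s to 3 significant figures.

Δv ≈ 11500 m/s

Ignition mass of stage 1 = 526,000+42,800 + 51,200+6,730 + 18,700+1,330 + 3,470 = 650,230 kg.
Stage 1: m₀ = 650,230 kg, m_f = 650,230 − 526,000 = 124,230 kg; Δv = 258×9.8×ln(5.234) = 2528.4×1.6552 ≈ 4185 m/s.
Stage 2: m₀ = 81,430 kg, m_f = 81,430 − 51,200 = 30,230 kg; Δv = 344×9.8×ln(2.694) = 3371.2×0.9909 ≈ 3341 m/s.
Stage 3: m₀ = 23,500 kg, m_f = 23,500 − 18,700 = 4,800 kg; Δv = 257×9.8×ln(4.896) = 2518.6×1.5884 ≈ 4001 m/s.
Total Δv = 4185 + 3341 + 4001 = 11527 m/s.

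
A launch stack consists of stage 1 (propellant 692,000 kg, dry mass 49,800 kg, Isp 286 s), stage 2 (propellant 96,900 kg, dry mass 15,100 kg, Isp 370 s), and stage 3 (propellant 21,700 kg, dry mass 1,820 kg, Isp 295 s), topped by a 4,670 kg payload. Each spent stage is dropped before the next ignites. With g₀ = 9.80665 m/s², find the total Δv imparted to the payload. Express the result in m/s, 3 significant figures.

Δv ≈ 12800 m/s

Ignition mass of stage 1 = 692,000+49,800 + 96,900+15,100 + 21,700+1,820 + 4,670 = 881,990 kg.
Stage 1: m₀ = 881,990 kg, m_f = 881,990 − 692,000 = 189,990 kg; Δv = 286×9.80665×ln(4.642) = 2804.7×1.5352 ≈ 4306 m/s.
Stage 2: m₀ = 140,190 kg, m_f = 140,190 − 96,900 = 43,290 kg; Δv = 370×9.80665×ln(3.238) = 3628.5×1.1751 ≈ 4264 m/s.
Stage 3: m₀ = 28,190 kg, m_f = 28,190 − 21,700 = 6,490 kg; Δv = 295×9.80665×ln(4.344) = 2893.0×1.4687 ≈ 4249 m/s.
Total Δv = 4306 + 4264 + 4249 = 12819 m/s.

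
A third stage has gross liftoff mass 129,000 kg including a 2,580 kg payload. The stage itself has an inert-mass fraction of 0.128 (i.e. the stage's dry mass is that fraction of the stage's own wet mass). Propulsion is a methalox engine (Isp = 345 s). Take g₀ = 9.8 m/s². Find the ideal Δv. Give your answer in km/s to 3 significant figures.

Stage wet mass = m₀ − payload = 129,000 − 2,580 = 126,420 kg.
Stage dry mass = ε × stage wet mass = 0.128 × 126,420 = 16,181.8 kg.
Burnout mass m_f = stage dry + payload = 16,181.8 + 2,580 = 18,761.8 kg.
v_e = Isp · g₀ = 345 × 9.8 = 3381.0 m/s.
From the ideal rocket equation, Δv = v_e · ln(129,000/18,761.8) = 3381.0 × ln(6.876) = 3381.0 × 1.9280 ≈ 6519 m/s.

Δv ≈ 6.52 km/s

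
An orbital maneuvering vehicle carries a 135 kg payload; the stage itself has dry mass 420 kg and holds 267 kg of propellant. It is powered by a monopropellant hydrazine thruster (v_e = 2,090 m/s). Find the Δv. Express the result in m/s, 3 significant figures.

Δv ≈ 821 m/s

m₀ = payload + dry + propellant = 135 + 420 + 267 = 822 kg.
m_f = payload + dry = 135 + 420 = 555 kg.
From the ideal rocket equation, Δv = v_e · ln(m₀/m_f) = 2090.0 × ln(1.481) = 2090.0 × 0.3928 ≈ 820.9 m/s.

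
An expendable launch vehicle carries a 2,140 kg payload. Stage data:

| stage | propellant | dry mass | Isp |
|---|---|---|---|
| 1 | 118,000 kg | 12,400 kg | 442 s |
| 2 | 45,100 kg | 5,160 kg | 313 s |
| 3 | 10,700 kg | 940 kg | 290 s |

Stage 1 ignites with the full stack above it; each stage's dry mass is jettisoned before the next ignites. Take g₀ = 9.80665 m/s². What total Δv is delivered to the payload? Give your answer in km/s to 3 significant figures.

Ignition mass of stage 1 = 118,000+12,400 + 45,100+5,160 + 10,700+940 + 2,140 = 194,440 kg.
Stage 1: m₀ = 194,440 kg, m_f = 194,440 − 118,000 = 76,440 kg; Δv = 442×9.80665×ln(2.544) = 4334.5×0.9336 ≈ 4047 m/s.
Stage 2: m₀ = 64,040 kg, m_f = 64,040 − 45,100 = 18,940 kg; Δv = 313×9.80665×ln(3.381) = 3069.5×1.2182 ≈ 3739 m/s.
Stage 3: m₀ = 13,780 kg, m_f = 13,780 − 10,700 = 3,080 kg; Δv = 290×9.80665×ln(4.474) = 2843.9×1.4983 ≈ 4261 m/s.
Total Δv = 4047 + 3739 + 4261 = 12047 m/s.

Δv ≈ 12.0 km/s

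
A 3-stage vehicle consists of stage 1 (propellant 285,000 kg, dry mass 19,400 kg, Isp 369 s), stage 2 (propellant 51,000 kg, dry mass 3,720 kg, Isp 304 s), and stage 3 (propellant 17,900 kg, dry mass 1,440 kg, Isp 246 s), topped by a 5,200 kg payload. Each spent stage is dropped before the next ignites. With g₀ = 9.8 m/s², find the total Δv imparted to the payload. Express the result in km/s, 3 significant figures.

Δv ≈ 11.1 km/s

Ignition mass of stage 1 = 285,000+19,400 + 51,000+3,720 + 17,900+1,440 + 5,200 = 383,660 kg.
Stage 1: m₀ = 383,660 kg, m_f = 383,660 − 285,000 = 98,660 kg; Δv = 369×9.8×ln(3.889) = 3616.2×1.3581 ≈ 4911 m/s.
Stage 2: m₀ = 79,260 kg, m_f = 79,260 − 51,000 = 28,260 kg; Δv = 304×9.8×ln(2.805) = 2979.2×1.0313 ≈ 3072 m/s.
Stage 3: m₀ = 24,540 kg, m_f = 24,540 − 17,900 = 6,640 kg; Δv = 246×9.8×ln(3.696) = 2410.8×1.3072 ≈ 3151 m/s.
Total Δv = 4911 + 3072 + 3151 = 11134 m/s.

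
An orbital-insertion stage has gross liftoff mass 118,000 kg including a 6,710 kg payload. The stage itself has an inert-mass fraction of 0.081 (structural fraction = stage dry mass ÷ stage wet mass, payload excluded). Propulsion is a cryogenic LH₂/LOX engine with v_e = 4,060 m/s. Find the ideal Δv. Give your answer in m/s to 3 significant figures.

Δv ≈ 8180 m/s

Stage wet mass = m₀ − payload = 118,000 − 6,710 = 111,290 kg.
Stage dry mass = ε × stage wet mass = 0.081 × 111,290 = 9,014.49 kg.
Burnout mass m_f = stage dry + payload = 9,014.49 + 6,710 = 15,724.49 kg.
Δv = v_e · ln(118,000/15,724.49) = 4060.0 × ln(7.504) = 4060.0 × 2.0155 ≈ 8183 m/s.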